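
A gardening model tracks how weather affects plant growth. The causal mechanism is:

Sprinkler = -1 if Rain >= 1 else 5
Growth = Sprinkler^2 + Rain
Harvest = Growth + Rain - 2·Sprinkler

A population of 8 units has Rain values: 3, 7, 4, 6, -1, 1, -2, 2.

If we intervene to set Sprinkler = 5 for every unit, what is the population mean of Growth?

do(Sprinkler=5) breaks Sprinkler's dependence on Rain. With Sprinkler=5 fixed, Growth across the units is 28, 32, 29, 31, 24, 26, 23, 27, mean 27.5.

27.5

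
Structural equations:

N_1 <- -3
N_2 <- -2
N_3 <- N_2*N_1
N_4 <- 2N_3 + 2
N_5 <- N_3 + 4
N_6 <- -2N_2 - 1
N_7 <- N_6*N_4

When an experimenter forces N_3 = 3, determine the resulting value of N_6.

The intervention breaks the incoming arrows to N_3: N_3 <- N_2*N_1 no longer applies, and N_3 = 3.
No directed path runs from N_3 to N_6, so N_6 keeps its natural value.
N_6 = -2N_2 - 1  [with N_2=-2]  = 3

3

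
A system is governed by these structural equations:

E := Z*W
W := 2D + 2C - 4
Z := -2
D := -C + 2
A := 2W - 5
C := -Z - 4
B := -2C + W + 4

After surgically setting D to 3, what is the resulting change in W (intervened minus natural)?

-2

The intervention breaks the incoming arrows to D: D := -C + 2 no longer applies, and D = 3.
C = -Z - 4  [with Z=-2]  = -2
W = 2D + 2C - 4  [with D=3, C=-2]  = -2
Without intervention: C = -Z - 4  [with Z=-2]  = -2; D = -C + 2  [with C=-2]  = 4; W = 2D + 2C - 4  [with D=4, C=-2]  = 0.
Change = -2 − 0 = -2.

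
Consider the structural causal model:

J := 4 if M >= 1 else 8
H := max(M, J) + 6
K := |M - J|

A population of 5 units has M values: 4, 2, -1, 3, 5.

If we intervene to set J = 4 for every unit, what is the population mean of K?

1.8

Under do(J=4), J's equation is replaced by J=4 for every unit. Per-unit K: 0, 2, 5, 1, 1. Mean = 1.8.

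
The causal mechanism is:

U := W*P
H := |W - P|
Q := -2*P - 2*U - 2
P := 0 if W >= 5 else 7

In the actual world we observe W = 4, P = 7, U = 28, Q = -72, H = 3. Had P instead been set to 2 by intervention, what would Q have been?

-22

Under do(P=2), the mechanism P := 0 if W >= 5 else 7 is discarded; P is fixed at 2.
U = W*P  [with W=4, P=2]  = 8
Q = -2*P - 2*U - 2  [with P=2, U=8]  = -22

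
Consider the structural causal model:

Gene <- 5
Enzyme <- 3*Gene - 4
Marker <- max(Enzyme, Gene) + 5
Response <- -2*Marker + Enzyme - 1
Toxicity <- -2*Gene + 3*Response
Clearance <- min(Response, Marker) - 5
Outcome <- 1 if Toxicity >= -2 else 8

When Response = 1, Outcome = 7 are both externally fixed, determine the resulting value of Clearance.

-4

The joint intervention fixes Response = 1, Outcome = 7, removing each variable's own equation.
Enzyme = 3*Gene - 4  [with Gene=5]  = 11
Marker = max(Enzyme, Gene) + 5  [with Enzyme=11, Gene=5]  = 16
Clearance = min(Response, Marker) - 5  [with Response=1, Marker=16]  = -4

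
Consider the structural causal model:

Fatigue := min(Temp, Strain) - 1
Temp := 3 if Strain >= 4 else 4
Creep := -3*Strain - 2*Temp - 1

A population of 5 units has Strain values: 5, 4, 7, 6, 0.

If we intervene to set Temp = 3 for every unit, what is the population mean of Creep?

Every unit gets Temp=3 under the intervention. Creep values become -22, -19, -28, -25, -7; E[Creep|do(Temp=3)] = -20.2.

-20.2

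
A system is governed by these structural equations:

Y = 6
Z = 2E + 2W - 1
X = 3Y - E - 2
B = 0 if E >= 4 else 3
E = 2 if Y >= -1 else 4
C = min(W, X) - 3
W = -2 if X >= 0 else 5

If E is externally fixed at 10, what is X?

6

Under do(E=10), the mechanism E = 2 if Y >= -1 else 4 is discarded; E is fixed at 10.
X = 3Y - E - 2  [with Y=6, E=10]  = 6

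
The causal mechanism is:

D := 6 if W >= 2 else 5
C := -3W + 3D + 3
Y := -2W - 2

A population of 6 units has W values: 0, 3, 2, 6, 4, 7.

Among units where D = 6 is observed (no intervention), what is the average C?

E[C|D=6] averages over only the 5 units with D=6 (W = 3, 2, 6, 4, 7): C = 12, 15, 3, 9, 0, mean 7.8.

7.8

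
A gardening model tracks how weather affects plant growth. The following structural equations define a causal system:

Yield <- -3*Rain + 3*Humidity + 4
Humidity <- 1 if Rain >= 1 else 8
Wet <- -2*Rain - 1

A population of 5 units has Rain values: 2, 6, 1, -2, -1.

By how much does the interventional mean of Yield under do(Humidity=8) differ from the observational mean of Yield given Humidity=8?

-8.1

Every unit gets Humidity=8 under the intervention. Yield values become 22, 10, 25, 34, 31; E[Yield|do(Humidity=8)] = 24.4.
Observing Humidity=8 restricts to units where Humidity's equation naturally yields 8: Rain ∈ {-2, -1}. In that subpopulation Yield = 34, 31, mean 32.5.
Difference = 24.4 − 32.5 = -8.1.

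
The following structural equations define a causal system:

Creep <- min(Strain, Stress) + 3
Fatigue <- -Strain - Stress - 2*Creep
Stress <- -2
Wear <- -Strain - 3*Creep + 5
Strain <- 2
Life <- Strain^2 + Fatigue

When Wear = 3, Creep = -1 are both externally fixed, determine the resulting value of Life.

6

The joint intervention fixes Wear = 3, Creep = -1, removing each variable's own equation.
Fatigue = -Strain - Stress - 2*Creep  [with Strain=2, Stress=-2, Creep=-1]  = 2
Life = Strain^2 + Fatigue  [with Strain=2, Fatigue=2]  = 6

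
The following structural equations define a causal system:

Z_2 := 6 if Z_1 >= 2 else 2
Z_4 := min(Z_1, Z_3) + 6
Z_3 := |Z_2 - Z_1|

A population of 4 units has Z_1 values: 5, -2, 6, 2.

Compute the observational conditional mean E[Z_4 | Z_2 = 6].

E[Z_4|Z_2=6] averages over only the 3 units with Z_2=6 (Z_1 = 5, 6, 2): Z_4 = 7, 6, 8, mean 7.

7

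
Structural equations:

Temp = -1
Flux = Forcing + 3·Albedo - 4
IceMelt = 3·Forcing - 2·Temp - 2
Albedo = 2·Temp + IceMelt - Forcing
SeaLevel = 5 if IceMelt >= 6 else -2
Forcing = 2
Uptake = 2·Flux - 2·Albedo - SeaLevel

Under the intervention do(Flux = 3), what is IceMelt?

do(Flux=3) replaces the equation Flux = Forcing + 3·Albedo - 4 with the constant Flux = 3.
IceMelt is not downstream of the intervention, so its value is determined by the original equations.
IceMelt = 3·Forcing - 2·Temp - 2  [with Forcing=2, Temp=-1]  = 6

6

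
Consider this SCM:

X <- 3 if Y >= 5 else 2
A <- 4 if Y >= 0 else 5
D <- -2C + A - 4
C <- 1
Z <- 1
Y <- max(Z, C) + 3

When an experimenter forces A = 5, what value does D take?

Under do(A=5), the mechanism A <- 4 if Y >= 0 else 5 is discarded; A is fixed at 5.
D = -2C + A - 4  [with C=1, A=5]  = -1

-1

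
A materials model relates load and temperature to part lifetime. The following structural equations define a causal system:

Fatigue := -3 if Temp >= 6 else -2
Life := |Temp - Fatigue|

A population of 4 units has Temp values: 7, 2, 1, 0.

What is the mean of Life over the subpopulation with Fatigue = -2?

Observing Fatigue=-2 restricts to units where Fatigue's equation naturally yields -2: Temp ∈ {2, 1, 0}. In that subpopulation Life = 4, 3, 2, mean 3.

3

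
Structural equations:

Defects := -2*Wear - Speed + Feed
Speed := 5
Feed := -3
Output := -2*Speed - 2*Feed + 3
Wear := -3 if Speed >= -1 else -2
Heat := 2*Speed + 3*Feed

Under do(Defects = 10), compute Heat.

1

do(Defects=10) replaces the equation Defects := -2*Wear - Speed + Feed with the constant Defects = 10.
Heat is not downstream of the intervention, so its value is determined by the original equations.
Heat = 2*Speed + 3*Feed  [with Speed=5, Feed=-3]  = 1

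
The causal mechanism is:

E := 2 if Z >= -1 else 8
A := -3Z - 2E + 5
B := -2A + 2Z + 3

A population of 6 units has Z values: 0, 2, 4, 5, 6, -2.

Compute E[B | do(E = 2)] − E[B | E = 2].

-7.2

Under do(E=2), E's equation is replaced by E=2 for every unit. Per-unit B: 1, 17, 33, 41, 49, -15. Mean = 21.
Observing E=2 restricts to units where E's equation naturally yields 2: Z ∈ {0, 2, 4, 5, 6}. In that subpopulation B = 1, 17, 33, 41, 49, mean 28.2.
Difference = 21 − 28.2 = -7.2.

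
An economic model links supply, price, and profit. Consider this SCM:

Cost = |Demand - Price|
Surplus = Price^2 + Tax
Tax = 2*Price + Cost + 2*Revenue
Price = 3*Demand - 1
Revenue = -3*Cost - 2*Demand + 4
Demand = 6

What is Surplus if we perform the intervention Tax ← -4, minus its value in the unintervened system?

The intervention breaks the incoming arrows to Tax: Tax = 2*Price + Cost + 2*Revenue no longer applies, and Tax = -4.
Price = 3*Demand - 1  [with Demand=6]  = 17
Surplus = Price^2 + Tax  [with Price=17, Tax=-4]  = 285
Without intervention: Price = 3*Demand - 1  [with Demand=6]  = 17; Cost = |Demand - Price|  [with Demand=6, Price=17]  = 11; Revenue = -3*Cost - 2*Demand + 4  [with Cost=11, Demand=6]  = -41; Tax = 2*Price + Cost + 2*Revenue  [with Price=17, Cost=11, Revenue=-41]  = -37; Surplus = Price^2 + Tax  [with Price=17, Tax=-37]  = 252.
Change = 285 − 252 = 33.

33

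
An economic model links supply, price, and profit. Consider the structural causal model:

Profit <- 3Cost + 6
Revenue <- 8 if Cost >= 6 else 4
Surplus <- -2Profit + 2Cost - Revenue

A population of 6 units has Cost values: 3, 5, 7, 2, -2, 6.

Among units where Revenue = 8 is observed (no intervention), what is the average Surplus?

Conditioning on Revenue=8 selects the 2 unit(s) with Cost ∈ {7, 6}. Their Surplus values: -48, -44. Mean = -46.

-46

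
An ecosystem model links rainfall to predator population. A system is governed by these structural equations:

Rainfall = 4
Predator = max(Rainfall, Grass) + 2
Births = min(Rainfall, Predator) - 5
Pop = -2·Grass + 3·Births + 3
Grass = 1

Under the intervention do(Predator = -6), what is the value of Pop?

do(Predator=-6) replaces the equation Predator = max(Rainfall, Grass) + 2 with the constant Predator = -6.
Births = min(Rainfall, Predator) - 5  [with Rainfall=4, Predator=-6]  = -11
Pop = -2·Grass + 3·Births + 3  [with Grass=1, Births=-11]  = -32

-32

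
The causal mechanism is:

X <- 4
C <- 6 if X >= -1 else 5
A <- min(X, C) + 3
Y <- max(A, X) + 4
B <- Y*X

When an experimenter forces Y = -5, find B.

-20

Intervening sets Y = -5 and removes its equation (Y <- max(A, X) + 4).
B = Y*X  [with Y=-5, X=4]  = -20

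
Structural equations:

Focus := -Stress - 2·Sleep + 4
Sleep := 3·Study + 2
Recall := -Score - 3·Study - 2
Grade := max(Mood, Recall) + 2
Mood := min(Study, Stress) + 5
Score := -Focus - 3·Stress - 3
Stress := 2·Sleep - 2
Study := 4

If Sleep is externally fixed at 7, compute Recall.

Under do(Sleep=7), the mechanism Sleep := 3·Study + 2 is discarded; Sleep is fixed at 7.
Stress = 2·Sleep - 2  [with Sleep=7]  = 12
Focus = -Stress - 2·Sleep + 4  [with Stress=12, Sleep=7]  = -22
Score = -Focus - 3·Stress - 3  [with Focus=-22, Stress=12]  = -17
Recall = -Score - 3·Study - 2  [with Score=-17, Study=4]  = 3

3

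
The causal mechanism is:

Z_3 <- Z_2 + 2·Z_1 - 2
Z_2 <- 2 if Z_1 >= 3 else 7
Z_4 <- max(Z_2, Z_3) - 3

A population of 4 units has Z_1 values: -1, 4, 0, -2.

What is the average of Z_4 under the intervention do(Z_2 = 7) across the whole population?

5.5

Every unit gets Z_2=7 under the intervention. Z_4 values become 4, 10, 4, 4; E[Z_4|do(Z_2=7)] = 5.5.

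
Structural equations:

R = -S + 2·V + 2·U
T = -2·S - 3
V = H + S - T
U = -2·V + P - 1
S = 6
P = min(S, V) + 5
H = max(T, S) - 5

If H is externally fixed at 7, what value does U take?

The intervention breaks the incoming arrows to H: H = max(T, S) - 5 no longer applies, and H = 7.
T = -2·S - 3  [with S=6]  = -15
V = H + S - T  [with H=7, S=6, T=-15]  = 28
P = min(S, V) + 5  [with S=6, V=28]  = 11
U = -2·V + P - 1  [with V=28, P=11]  = -46

-46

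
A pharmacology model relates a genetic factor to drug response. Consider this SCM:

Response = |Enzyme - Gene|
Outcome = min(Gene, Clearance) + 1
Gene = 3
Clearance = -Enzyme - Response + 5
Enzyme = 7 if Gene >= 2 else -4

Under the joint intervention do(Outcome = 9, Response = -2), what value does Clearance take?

Under do(Outcome = 9, Response = -2), each intervened variable's structural equation is replaced by its fixed value.
Enzyme = 7 if Gene >= 2 else -4  [with Gene=3]  = 7
Clearance = -Enzyme - Response + 5  [with Enzyme=7, Response=-2]  = 0

0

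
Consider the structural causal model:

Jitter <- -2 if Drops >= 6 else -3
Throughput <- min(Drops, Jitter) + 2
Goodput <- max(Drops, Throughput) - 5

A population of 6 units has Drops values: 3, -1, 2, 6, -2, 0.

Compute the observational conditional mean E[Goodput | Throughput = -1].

E[Goodput|Throughput=-1] averages over only the 5 units with Throughput=-1 (Drops = 3, -1, 2, -2, 0): Goodput = -2, -6, -3, -6, -5, mean -4.4.

-4.4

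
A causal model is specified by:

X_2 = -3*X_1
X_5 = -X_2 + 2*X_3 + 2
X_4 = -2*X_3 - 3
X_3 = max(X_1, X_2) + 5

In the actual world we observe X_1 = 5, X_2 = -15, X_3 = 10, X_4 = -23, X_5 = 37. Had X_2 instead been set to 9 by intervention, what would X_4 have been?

-31

Under do(X_2=9), the mechanism X_2 = -3*X_1 is discarded; X_2 is fixed at 9.
X_3 = max(X_1, X_2) + 5  [with X_1=5, X_2=9]  = 14
X_4 = -2*X_3 - 3  [with X_3=14]  = -31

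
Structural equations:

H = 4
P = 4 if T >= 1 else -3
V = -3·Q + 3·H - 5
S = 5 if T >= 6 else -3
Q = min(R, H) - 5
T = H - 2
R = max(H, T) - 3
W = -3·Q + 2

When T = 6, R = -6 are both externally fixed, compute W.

Setting T = 6, R = -6 by intervention discards those variables' equations.
Q = min(R, H) - 5  [with R=-6, H=4]  = -11
W = -3·Q + 2  [with Q=-11]  = 35

35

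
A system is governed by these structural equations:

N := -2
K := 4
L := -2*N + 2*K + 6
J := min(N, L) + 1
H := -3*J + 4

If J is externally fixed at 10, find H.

-26

Intervening sets J = 10 and removes its equation (J := min(N, L) + 1).
H = -3*J + 4  [with J=10]  = -26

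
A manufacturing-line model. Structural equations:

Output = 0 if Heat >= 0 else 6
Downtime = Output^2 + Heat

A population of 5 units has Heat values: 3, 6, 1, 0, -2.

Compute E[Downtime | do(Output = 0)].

1.6

do(Output=0) breaks Output's dependence on Heat. With Output=0 fixed, Downtime across the units is 3, 6, 1, 0, -2, mean 1.6.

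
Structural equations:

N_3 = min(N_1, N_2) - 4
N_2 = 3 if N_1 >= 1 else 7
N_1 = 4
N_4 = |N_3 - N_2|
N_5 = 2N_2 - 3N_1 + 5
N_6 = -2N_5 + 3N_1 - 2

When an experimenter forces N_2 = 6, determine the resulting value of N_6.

0

Under do(N_2=6), the mechanism N_2 = 3 if N_1 >= 1 else 7 is discarded; N_2 is fixed at 6.
N_5 = 2N_2 - 3N_1 + 5  [with N_2=6, N_1=4]  = 5
N_6 = -2N_5 + 3N_1 - 2  [with N_5=5, N_1=4]  = 0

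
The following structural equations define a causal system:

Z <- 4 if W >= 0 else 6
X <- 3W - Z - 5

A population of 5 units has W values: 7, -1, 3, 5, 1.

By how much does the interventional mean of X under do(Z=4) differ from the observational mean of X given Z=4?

-3

Under do(Z=4), Z's equation is replaced by Z=4 for every unit. Per-unit X: 12, -12, 0, 6, -6. Mean = 0.
Observing Z=4 restricts to units where Z's equation naturally yields 4: W ∈ {7, 3, 5, 1}. In that subpopulation X = 12, 0, 6, -6, mean 3.
Difference = 0 − 3 = -3.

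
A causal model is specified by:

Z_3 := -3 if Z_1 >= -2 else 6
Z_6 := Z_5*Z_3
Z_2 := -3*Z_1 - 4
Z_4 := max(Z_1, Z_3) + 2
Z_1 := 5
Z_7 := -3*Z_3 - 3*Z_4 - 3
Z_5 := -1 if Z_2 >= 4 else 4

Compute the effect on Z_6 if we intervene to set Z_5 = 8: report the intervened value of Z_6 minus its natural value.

The intervention breaks the incoming arrows to Z_5: Z_5 := -1 if Z_2 >= 4 else 4 no longer applies, and Z_5 = 8.
Z_3 = -3 if Z_1 >= -2 else 6  [with Z_1=5]  = -3
Z_6 = Z_5*Z_3  [with Z_5=8, Z_3=-3]  = -24
Without intervention: Z_2 = -3*Z_1 - 4  [with Z_1=5]  = -19; Z_3 = -3 if Z_1 >= -2 else 6  [with Z_1=5]  = -3; Z_5 = -1 if Z_2 >= 4 else 4  [with Z_2=-19]  = 4; Z_6 = Z_5*Z_3  [with Z_5=4, Z_3=-3]  = -12.
Change = -24 − (-12) = -12.

-12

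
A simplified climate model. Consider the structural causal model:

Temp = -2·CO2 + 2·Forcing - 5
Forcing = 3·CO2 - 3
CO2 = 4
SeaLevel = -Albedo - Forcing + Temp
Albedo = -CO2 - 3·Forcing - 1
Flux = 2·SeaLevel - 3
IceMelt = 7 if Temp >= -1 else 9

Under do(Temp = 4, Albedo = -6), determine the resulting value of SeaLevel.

Setting Temp = 4, Albedo = -6 by intervention discards those variables' equations.
Forcing = 3·CO2 - 3  [with CO2=4]  = 9
SeaLevel = -Albedo - Forcing + Temp  [with Albedo=-6, Forcing=9, Temp=4]  = 1

1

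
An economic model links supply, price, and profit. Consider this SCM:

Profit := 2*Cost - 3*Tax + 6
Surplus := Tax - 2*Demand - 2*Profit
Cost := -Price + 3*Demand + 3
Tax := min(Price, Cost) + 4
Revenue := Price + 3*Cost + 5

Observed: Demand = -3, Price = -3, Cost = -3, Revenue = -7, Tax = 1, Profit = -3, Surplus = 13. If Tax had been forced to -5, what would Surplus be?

Under do(Tax=-5), the mechanism Tax := min(Price, Cost) + 4 is discarded; Tax is fixed at -5.
Cost = -Price + 3*Demand + 3  [with Price=-3, Demand=-3]  = -3
Profit = 2*Cost - 3*Tax + 6  [with Cost=-3, Tax=-5]  = 15
Surplus = Tax - 2*Demand - 2*Profit  [with Tax=-5, Demand=-3, Profit=15]  = -29

-29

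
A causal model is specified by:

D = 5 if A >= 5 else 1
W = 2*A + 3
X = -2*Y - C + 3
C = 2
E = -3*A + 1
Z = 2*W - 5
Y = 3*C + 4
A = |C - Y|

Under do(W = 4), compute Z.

Under do(W=4), the mechanism W = 2*A + 3 is discarded; W is fixed at 4.
Z = 2*W - 5  [with W=4]  = 3

3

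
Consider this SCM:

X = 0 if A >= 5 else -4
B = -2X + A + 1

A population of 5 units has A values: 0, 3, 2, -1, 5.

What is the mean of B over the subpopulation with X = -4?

Observing X=-4 restricts to units where X's equation naturally yields -4: A ∈ {0, 3, 2, -1}. In that subpopulation B = 9, 12, 11, 8, mean 10.

10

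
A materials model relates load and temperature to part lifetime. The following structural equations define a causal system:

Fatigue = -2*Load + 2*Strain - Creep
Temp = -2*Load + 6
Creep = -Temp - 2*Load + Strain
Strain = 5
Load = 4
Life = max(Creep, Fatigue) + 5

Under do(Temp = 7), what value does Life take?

The intervention breaks the incoming arrows to Temp: Temp = -2*Load + 6 no longer applies, and Temp = 7.
Creep = -Temp - 2*Load + Strain  [with Temp=7, Load=4, Strain=5]  = -10
Fatigue = -2*Load + 2*Strain - Creep  [with Load=4, Strain=5, Creep=-10]  = 12
Life = max(Creep, Fatigue) + 5  [with Creep=-10, Fatigue=12]  = 17

17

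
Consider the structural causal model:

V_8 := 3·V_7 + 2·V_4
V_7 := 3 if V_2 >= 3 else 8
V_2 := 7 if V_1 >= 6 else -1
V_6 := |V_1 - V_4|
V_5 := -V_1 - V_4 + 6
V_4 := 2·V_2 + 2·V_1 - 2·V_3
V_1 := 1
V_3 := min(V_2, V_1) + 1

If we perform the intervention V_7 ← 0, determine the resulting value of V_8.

do(V_7=0) replaces the equation V_7 := 3 if V_2 >= 3 else 8 with the constant V_7 = 0.
V_2 = 7 if V_1 >= 6 else -1  [with V_1=1]  = -1
V_3 = min(V_2, V_1) + 1  [with V_2=-1, V_1=1]  = 0
V_4 = 2·V_2 + 2·V_1 - 2·V_3  [with V_2=-1, V_1=1, V_3=0]  = 0
V_8 = 3·V_7 + 2·V_4  [with V_7=0, V_4=0]  = 0

0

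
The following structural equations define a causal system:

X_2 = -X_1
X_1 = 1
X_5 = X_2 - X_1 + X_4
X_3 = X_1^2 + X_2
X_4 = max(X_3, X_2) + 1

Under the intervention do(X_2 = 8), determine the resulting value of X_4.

10

Under do(X_2=8), the mechanism X_2 = -X_1 is discarded; X_2 is fixed at 8.
X_3 = X_1^2 + X_2  [with X_1=1, X_2=8]  = 9
X_4 = max(X_3, X_2) + 1  [with X_3=9, X_2=8]  = 10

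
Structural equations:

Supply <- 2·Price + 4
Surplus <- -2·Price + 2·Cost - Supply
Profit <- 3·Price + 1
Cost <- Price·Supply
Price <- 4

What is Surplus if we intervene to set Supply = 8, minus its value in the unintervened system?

-28

do(Supply=8) replaces the equation Supply <- 2·Price + 4 with the constant Supply = 8.
Cost = Price·Supply  [with Price=4, Supply=8]  = 32
Surplus = -2·Price + 2·Cost - Supply  [with Price=4, Cost=32, Supply=8]  = 48
Without intervention: Supply = 2·Price + 4  [with Price=4]  = 12; Cost = Price·Supply  [with Price=4, Supply=12]  = 48; Surplus = -2·Price + 2·Cost - Supply  [with Price=4, Cost=48, Supply=12]  = 76.
Change = 48 − 76 = -28.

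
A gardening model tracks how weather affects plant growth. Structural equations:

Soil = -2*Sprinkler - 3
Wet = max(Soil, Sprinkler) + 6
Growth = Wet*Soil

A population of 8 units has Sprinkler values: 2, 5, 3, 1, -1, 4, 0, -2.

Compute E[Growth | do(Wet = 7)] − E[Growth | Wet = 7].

Under do(Wet=7), Wet's equation is replaced by Wet=7 for every unit. Per-unit Growth: -49, -91, -63, -35, -7, -77, -21, 7. Mean = -42.
Conditioning on Wet=7 selects the 2 unit(s) with Sprinkler ∈ {1, -2}. Their Growth values: -35, 7. Mean = -14.
Difference = -42 − (-14) = -28.

-28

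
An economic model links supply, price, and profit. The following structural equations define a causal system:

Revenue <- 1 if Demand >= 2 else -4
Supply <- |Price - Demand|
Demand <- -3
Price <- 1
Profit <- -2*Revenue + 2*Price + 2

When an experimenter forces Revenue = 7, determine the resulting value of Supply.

4

Under do(Revenue=7), the mechanism Revenue <- 1 if Demand >= 2 else -4 is discarded; Revenue is fixed at 7.
Since Supply is not a descendant of the intervened variable, it is unaffected.
Supply = |Price - Demand|  [with Price=1, Demand=-3]  = 4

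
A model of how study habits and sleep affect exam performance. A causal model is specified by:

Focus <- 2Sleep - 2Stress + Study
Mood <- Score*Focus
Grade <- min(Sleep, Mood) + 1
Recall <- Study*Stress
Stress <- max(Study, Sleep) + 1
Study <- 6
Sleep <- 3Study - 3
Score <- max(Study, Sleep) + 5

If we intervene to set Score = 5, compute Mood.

The intervention breaks the incoming arrows to Score: Score <- max(Study, Sleep) + 5 no longer applies, and Score = 5.
Sleep = 3Study - 3  [with Study=6]  = 15
Stress = max(Study, Sleep) + 1  [with Study=6, Sleep=15]  = 16
Focus = 2Sleep - 2Stress + Study  [with Sleep=15, Stress=16, Study=6]  = 4
Mood = Score*Focus  [with Score=5, Focus=4]  = 20

20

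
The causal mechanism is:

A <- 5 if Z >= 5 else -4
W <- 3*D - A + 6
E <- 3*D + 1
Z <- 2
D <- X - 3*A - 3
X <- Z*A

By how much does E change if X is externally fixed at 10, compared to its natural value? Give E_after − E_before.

54

The intervention breaks the incoming arrows to X: X <- Z*A no longer applies, and X = 10.
A = 5 if Z >= 5 else -4  [with Z=2]  = -4
D = X - 3*A - 3  [with X=10, A=-4]  = 19
E = 3*D + 1  [with D=19]  = 58
Without intervention: A = 5 if Z >= 5 else -4  [with Z=2]  = -4; X = Z*A  [with Z=2, A=-4]  = -8; D = X - 3*A - 3  [with X=-8, A=-4]  = 1; E = 3*D + 1  [with D=1]  = 4.
Change = 58 − 4 = 54.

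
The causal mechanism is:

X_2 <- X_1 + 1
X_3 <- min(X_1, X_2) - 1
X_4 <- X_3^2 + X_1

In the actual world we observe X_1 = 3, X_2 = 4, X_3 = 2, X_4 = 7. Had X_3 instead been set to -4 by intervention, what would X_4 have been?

The intervention breaks the incoming arrows to X_3: X_3 <- min(X_1, X_2) - 1 no longer applies, and X_3 = -4.
X_4 = X_3^2 + X_1  [with X_3=-4, X_1=3]  = 19

19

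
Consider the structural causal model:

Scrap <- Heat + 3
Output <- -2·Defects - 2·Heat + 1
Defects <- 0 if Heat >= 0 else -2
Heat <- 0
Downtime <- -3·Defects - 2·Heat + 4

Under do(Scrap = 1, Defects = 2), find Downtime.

-2

Setting Scrap = 1, Defects = 2 by intervention discards those variables' equations.
Downtime = -3·Defects - 2·Heat + 4  [with Defects=2, Heat=0]  = -2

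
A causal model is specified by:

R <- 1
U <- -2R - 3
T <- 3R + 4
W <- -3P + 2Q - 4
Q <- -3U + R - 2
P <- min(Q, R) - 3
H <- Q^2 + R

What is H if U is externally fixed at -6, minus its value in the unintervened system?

93

Under do(U=-6), the mechanism U <- -2R - 3 is discarded; U is fixed at -6.
Q = -3U + R - 2  [with U=-6, R=1]  = 17
H = Q^2 + R  [with Q=17, R=1]  = 290
Without intervention: U = -2R - 3  [with R=1]  = -5; Q = -3U + R - 2  [with U=-5, R=1]  = 14; H = Q^2 + R  [with Q=14, R=1]  = 197.
Change = 290 − 197 = 93.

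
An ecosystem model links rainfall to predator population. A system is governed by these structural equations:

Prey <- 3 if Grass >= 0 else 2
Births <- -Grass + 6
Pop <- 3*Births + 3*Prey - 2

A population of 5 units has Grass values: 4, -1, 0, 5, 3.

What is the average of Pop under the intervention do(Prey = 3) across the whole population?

Every unit gets Prey=3 under the intervention. Pop values become 13, 28, 25, 10, 16; E[Pop|do(Prey=3)] = 18.4.

18.4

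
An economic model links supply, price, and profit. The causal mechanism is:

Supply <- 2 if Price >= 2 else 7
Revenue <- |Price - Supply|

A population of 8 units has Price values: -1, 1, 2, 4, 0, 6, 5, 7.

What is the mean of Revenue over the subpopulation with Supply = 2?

2.8

Conditioning on Supply=2 selects the 5 unit(s) with Price ∈ {2, 4, 6, 5, 7}. Their Revenue values: 0, 2, 4, 3, 5. Mean = 2.8.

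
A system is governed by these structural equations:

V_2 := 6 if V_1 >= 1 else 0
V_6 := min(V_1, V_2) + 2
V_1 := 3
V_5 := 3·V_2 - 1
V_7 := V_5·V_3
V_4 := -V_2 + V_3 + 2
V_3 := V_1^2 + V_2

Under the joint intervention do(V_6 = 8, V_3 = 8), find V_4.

4

Under do(V_6 = 8, V_3 = 8), each intervened variable's structural equation is replaced by its fixed value.
V_2 = 6 if V_1 >= 1 else 0  [with V_1=3]  = 6
V_4 = -V_2 + V_3 + 2  [with V_2=6, V_3=8]  = 4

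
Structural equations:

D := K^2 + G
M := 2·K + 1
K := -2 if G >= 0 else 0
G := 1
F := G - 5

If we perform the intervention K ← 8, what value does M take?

The intervention breaks the incoming arrows to K: K := -2 if G >= 0 else 0 no longer applies, and K = 8.
M = 2·K + 1  [with K=8]  = 17

17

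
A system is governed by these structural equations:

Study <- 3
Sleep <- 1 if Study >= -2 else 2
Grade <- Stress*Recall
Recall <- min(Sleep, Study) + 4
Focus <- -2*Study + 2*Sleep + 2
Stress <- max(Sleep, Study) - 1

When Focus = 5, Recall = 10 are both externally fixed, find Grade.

The joint intervention fixes Focus = 5, Recall = 10, removing each variable's own equation.
Sleep = 1 if Study >= -2 else 2  [with Study=3]  = 1
Stress = max(Sleep, Study) - 1  [with Sleep=1, Study=3]  = 2
Grade = Stress*Recall  [with Stress=2, Recall=10]  = 20

20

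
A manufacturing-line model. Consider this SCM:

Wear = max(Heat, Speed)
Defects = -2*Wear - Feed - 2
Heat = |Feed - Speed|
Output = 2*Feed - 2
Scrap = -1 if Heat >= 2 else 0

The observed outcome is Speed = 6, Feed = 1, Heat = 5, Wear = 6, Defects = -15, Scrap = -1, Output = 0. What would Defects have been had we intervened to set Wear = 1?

-5

Intervening sets Wear = 1 and removes its equation (Wear = max(Heat, Speed)).
Defects = -2*Wear - Feed - 2  [with Wear=1, Feed=1]  = -5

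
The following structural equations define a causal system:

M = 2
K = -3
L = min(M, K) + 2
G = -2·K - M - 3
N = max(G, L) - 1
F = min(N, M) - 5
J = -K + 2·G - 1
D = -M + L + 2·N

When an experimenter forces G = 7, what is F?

-3

Under do(G=7), the mechanism G = -2·K - M - 3 is discarded; G is fixed at 7.
L = min(M, K) + 2  [with M=2, K=-3]  = -1
N = max(G, L) - 1  [with G=7, L=-1]  = 6
F = min(N, M) - 5  [with N=6, M=2]  = -3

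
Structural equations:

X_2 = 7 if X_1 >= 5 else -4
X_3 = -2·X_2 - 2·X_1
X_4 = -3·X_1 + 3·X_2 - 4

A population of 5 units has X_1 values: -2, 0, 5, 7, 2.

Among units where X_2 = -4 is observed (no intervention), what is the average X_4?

-16

Observing X_2=-4 restricts to units where X_2's equation naturally yields -4: X_1 ∈ {-2, 0, 2}. In that subpopulation X_4 = -10, -16, -22, mean -16.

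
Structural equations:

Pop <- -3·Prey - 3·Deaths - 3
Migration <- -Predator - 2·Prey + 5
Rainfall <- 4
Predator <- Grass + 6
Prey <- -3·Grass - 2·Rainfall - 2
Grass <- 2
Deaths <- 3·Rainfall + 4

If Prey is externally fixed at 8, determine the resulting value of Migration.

-19

The intervention breaks the incoming arrows to Prey: Prey <- -3·Grass - 2·Rainfall - 2 no longer applies, and Prey = 8.
Predator = Grass + 6  [with Grass=2]  = 8
Migration = -Predator - 2·Prey + 5  [with Predator=8, Prey=8]  = -19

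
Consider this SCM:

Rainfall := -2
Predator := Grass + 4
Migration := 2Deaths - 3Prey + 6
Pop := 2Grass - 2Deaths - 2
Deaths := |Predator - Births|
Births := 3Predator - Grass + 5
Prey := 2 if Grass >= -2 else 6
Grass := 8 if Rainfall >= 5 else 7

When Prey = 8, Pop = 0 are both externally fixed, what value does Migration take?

Under do(Prey = 8, Pop = 0), each intervened variable's structural equation is replaced by its fixed value.
Grass = 8 if Rainfall >= 5 else 7  [with Rainfall=-2]  = 7
Predator = Grass + 4  [with Grass=7]  = 11
Births = 3Predator - Grass + 5  [with Predator=11, Grass=7]  = 31
Deaths = |Predator - Births|  [with Predator=11, Births=31]  = 20
Migration = 2Deaths - 3Prey + 6  [with Deaths=20, Prey=8]  = 22

22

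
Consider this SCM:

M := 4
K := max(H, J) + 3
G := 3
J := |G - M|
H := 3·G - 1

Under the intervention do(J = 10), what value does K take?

do(J=10) replaces the equation J := |G - M| with the constant J = 10.
H = 3·G - 1  [with G=3]  = 8
K = max(H, J) + 3  [with H=8, J=10]  = 13

13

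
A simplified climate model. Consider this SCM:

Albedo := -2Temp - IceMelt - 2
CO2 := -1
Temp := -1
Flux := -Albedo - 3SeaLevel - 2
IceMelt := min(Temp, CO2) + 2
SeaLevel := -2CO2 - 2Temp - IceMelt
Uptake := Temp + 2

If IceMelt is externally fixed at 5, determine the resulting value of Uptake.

1

The intervention breaks the incoming arrows to IceMelt: IceMelt := min(Temp, CO2) + 2 no longer applies, and IceMelt = 5.
Uptake is not downstream of the intervention, so its value is determined by the original equations.
Uptake = Temp + 2  [with Temp=-1]  = 1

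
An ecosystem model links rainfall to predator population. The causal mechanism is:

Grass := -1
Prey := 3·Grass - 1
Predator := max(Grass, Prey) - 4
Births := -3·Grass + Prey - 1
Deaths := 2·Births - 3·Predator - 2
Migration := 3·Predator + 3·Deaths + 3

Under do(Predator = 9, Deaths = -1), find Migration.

27

Setting Predator = 9, Deaths = -1 by intervention discards those variables' equations.
Migration = 3·Predator + 3·Deaths + 3  [with Predator=9, Deaths=-1]  = 27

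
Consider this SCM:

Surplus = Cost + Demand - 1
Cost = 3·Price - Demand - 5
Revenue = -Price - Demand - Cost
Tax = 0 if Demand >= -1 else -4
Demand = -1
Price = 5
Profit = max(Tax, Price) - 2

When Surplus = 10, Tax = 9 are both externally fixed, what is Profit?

7

Setting Surplus = 10, Tax = 9 by intervention discards those variables' equations.
Profit = max(Tax, Price) - 2  [with Tax=9, Price=5]  = 7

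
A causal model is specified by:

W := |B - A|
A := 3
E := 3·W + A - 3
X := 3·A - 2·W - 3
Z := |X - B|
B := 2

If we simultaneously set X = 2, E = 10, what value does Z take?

Setting X = 2, E = 10 by intervention discards those variables' equations.
Z = |X - B|  [with X=2, B=2]  = 0

0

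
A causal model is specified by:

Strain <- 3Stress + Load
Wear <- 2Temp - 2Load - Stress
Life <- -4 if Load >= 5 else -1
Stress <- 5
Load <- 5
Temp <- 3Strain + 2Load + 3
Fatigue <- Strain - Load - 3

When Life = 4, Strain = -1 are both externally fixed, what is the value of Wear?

Under do(Life = 4, Strain = -1), each intervened variable's structural equation is replaced by its fixed value.
Temp = 3Strain + 2Load + 3  [with Strain=-1, Load=5]  = 10
Wear = 2Temp - 2Load - Stress  [with Temp=10, Load=5, Stress=5]  = 5

5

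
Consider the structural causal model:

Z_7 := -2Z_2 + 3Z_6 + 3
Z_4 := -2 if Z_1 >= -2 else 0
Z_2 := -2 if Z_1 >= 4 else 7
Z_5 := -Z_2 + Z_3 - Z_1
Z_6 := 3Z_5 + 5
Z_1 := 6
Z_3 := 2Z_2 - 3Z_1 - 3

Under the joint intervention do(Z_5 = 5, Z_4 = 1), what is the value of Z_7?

67

Setting Z_5 = 5, Z_4 = 1 by intervention discards those variables' equations.
Z_2 = -2 if Z_1 >= 4 else 7  [with Z_1=6]  = -2
Z_6 = 3Z_5 + 5  [with Z_5=5]  = 20
Z_7 = -2Z_2 + 3Z_6 + 3  [with Z_2=-2, Z_6=20]  = 67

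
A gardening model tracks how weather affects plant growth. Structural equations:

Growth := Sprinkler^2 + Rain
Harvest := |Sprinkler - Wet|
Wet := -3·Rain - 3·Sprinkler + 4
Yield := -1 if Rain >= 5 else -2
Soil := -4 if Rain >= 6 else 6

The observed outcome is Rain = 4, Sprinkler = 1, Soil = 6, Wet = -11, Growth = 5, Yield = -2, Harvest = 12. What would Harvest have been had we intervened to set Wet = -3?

The intervention breaks the incoming arrows to Wet: Wet := -3·Rain - 3·Sprinkler + 4 no longer applies, and Wet = -3.
Harvest = |Sprinkler - Wet|  [with Sprinkler=1, Wet=-3]  = 4

4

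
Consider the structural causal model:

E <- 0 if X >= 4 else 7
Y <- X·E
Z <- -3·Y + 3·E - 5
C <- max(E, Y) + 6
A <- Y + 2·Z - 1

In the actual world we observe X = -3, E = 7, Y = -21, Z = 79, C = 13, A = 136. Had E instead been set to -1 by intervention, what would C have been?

9

do(E=-1) replaces the equation E <- 0 if X >= 4 else 7 with the constant E = -1.
Y = X·E  [with X=-3, E=-1]  = 3
C = max(E, Y) + 6  [with E=-1, Y=3]  = 9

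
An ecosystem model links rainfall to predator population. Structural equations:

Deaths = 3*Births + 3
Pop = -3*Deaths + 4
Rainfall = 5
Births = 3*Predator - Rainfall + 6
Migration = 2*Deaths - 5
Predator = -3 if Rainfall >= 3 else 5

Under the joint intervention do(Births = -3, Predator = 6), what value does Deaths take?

-6

The joint intervention fixes Births = -3, Predator = 6, removing each variable's own equation.
Deaths = 3*Births + 3  [with Births=-3]  = -6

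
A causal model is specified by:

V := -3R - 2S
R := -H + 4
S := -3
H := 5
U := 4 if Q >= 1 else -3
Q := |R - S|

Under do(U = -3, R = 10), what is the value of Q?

Under do(U = -3, R = 10), each intervened variable's structural equation is replaced by its fixed value.
Q = |R - S|  [with R=10, S=-3]  = 13

13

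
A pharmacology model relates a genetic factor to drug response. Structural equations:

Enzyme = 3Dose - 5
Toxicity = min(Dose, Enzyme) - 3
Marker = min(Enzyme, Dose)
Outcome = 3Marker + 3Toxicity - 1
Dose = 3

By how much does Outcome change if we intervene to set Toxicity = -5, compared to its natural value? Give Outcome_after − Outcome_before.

Intervening sets Toxicity = -5 and removes its equation (Toxicity = min(Dose, Enzyme) - 3).
Enzyme = 3Dose - 5  [with Dose=3]  = 4
Marker = min(Enzyme, Dose)  [with Enzyme=4, Dose=3]  = 3
Outcome = 3Marker + 3Toxicity - 1  [with Marker=3, Toxicity=-5]  = -7
Without intervention: Enzyme = 3Dose - 5  [with Dose=3]  = 4; Marker = min(Enzyme, Dose)  [with Enzyme=4, Dose=3]  = 3; Toxicity = min(Dose, Enzyme) - 3  [with Dose=3, Enzyme=4]  = 0; Outcome = 3Marker + 3Toxicity - 1  [with Marker=3, Toxicity=0]  = 8.
Change = -7 − 8 = -15.

-15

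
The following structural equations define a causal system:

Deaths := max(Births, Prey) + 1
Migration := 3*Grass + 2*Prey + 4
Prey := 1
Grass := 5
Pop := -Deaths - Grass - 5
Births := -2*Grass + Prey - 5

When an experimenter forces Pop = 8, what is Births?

do(Pop=8) replaces the equation Pop := -Deaths - Grass - 5 with the constant Pop = 8.
Births is not downstream of the intervention, so its value is determined by the original equations.
Births = -2*Grass + Prey - 5  [with Grass=5, Prey=1]  = -14

-14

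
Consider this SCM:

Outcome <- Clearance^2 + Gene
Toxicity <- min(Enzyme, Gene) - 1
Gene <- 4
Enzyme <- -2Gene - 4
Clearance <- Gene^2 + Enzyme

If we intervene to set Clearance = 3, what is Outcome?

Intervening sets Clearance = 3 and removes its equation (Clearance <- Gene^2 + Enzyme).
Outcome = Clearance^2 + Gene  [with Clearance=3, Gene=4]  = 13

13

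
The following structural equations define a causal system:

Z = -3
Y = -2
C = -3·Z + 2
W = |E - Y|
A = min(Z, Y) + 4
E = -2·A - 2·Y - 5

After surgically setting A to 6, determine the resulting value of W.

11

The intervention breaks the incoming arrows to A: A = min(Z, Y) + 4 no longer applies, and A = 6.
E = -2·A - 2·Y - 5  [with A=6, Y=-2]  = -13
W = |E - Y|  [with E=-13, Y=-2]  = 11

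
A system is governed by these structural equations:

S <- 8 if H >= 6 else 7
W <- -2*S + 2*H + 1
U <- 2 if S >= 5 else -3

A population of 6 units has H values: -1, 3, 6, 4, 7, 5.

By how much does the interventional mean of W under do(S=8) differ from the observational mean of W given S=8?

do(S=8) breaks S's dependence on H. With S=8 fixed, W across the units is -17, -9, -3, -7, -1, -5, mean -7.
Observing S=8 restricts to units where S's equation naturally yields 8: H ∈ {6, 7}. In that subpopulation W = -3, -1, mean -2.
Difference = -7 − (-2) = -5.

-5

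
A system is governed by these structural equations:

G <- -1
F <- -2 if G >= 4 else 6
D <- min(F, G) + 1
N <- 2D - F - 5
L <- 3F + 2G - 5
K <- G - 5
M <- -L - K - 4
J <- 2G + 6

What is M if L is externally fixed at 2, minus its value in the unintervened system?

Under do(L=2), the mechanism L <- 3F + 2G - 5 is discarded; L is fixed at 2.
K = G - 5  [with G=-1]  = -6
M = -L - K - 4  [with L=2, K=-6]  = 0
Without intervention: F = -2 if G >= 4 else 6  [with G=-1]  = 6; L = 3F + 2G - 5  [with F=6, G=-1]  = 11; K = G - 5  [with G=-1]  = -6; M = -L - K - 4  [with L=11, K=-6]  = -9.
Change = 0 − (-9) = 9.

9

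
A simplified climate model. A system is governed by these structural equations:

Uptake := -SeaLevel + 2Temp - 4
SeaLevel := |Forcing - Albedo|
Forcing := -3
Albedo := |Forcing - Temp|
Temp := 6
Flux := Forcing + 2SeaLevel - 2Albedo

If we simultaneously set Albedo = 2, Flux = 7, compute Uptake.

Setting Albedo = 2, Flux = 7 by intervention discards those variables' equations.
SeaLevel = |Forcing - Albedo|  [with Forcing=-3, Albedo=2]  = 5
Uptake = -SeaLevel + 2Temp - 4  [with SeaLevel=5, Temp=6]  = 3

3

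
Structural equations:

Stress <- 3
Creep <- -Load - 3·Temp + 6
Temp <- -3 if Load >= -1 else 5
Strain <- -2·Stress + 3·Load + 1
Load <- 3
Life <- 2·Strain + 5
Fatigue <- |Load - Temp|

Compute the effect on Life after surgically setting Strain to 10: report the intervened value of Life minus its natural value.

12

The intervention breaks the incoming arrows to Strain: Strain <- -2·Stress + 3·Load + 1 no longer applies, and Strain = 10.
Life = 2·Strain + 5  [with Strain=10]  = 25
Without intervention: Strain = -2·Stress + 3·Load + 1  [with Stress=3, Load=3]  = 4; Life = 2·Strain + 5  [with Strain=4]  = 13.
Change = 25 − 13 = 12.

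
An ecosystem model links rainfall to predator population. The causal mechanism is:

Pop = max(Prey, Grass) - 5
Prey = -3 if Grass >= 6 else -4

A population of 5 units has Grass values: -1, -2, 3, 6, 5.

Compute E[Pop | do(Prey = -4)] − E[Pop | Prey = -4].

Under do(Prey=-4), Prey's equation is replaced by Prey=-4 for every unit. Per-unit Pop: -6, -7, -2, 1, 0. Mean = -2.8.
Conditioning on Prey=-4 selects the 4 unit(s) with Grass ∈ {-1, -2, 3, 5}. Their Pop values: -6, -7, -2, 0. Mean = -3.75.
Difference = -2.8 − (-3.75) = 0.95.

0.95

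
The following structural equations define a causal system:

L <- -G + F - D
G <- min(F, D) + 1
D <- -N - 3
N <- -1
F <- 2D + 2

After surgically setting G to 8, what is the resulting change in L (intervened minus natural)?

-9

Intervening sets G = 8 and removes its equation (G <- min(F, D) + 1).
D = -N - 3  [with N=-1]  = -2
F = 2D + 2  [with D=-2]  = -2
L = -G + F - D  [with G=8, F=-2, D=-2]  = -8
Without intervention: D = -N - 3  [with N=-1]  = -2; F = 2D + 2  [with D=-2]  = -2; G = min(F, D) + 1  [with F=-2, D=-2]  = -1; L = -G + F - D  [with G=-1, F=-2, D=-2]  = 1.
Change = -8 − 1 = -9.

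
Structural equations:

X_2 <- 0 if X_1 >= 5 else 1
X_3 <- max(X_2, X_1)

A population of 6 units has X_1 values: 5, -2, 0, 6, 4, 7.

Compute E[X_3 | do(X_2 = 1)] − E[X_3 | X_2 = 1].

2

The intervention sets X_2=1 in all 6 units regardless of X_1. Recomputing X_3 per unit gives 5, 1, 1, 6, 4, 7; average 4.
Observing X_2=1 restricts to units where X_2's equation naturally yields 1: X_1 ∈ {-2, 0, 4}. In that subpopulation X_3 = 1, 1, 4, mean 2.
Difference = 4 − 2 = 2.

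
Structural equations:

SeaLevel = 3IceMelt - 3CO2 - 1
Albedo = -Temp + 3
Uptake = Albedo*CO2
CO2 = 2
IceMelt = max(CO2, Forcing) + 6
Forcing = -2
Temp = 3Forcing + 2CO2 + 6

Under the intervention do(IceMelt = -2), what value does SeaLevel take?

-13

Under do(IceMelt=-2), the mechanism IceMelt = max(CO2, Forcing) + 6 is discarded; IceMelt is fixed at -2.
SeaLevel = 3IceMelt - 3CO2 - 1  [with IceMelt=-2, CO2=2]  = -13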